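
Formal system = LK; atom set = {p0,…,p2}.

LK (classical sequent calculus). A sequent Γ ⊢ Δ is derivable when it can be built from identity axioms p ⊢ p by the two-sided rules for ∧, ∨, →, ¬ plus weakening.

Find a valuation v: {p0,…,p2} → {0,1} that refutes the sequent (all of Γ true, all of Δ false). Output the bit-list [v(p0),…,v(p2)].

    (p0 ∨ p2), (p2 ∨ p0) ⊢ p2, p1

Truth-table refutation:
  v=000: Γ:[(p0 ∨ p2)=F, (p2 ∨ p0)=F] Δ:[p2=F, p1=F] refutes=False
  v=001: Γ:[(p0 ∨ p2)=T, (p2 ∨ p0)=T] Δ:[p2=T, p1=F] refutes=False
  v=010: Γ:[(p0 ∨ p2)=F, (p2 ∨ p0)=F] Δ:[p2=F, p1=T] refutes=False
  v=011: Γ:[(p0 ∨ p2)=T, (p2 ∨ p0)=T] Δ:[p2=T, p1=T] refutes=False
  v=100: Γ:[(p0 ∨ p2)=T, (p2 ∨ p0)=T] Δ:[p2=F, p1=F] refutes=True  ← countermodel

Result: [1, 0, 0]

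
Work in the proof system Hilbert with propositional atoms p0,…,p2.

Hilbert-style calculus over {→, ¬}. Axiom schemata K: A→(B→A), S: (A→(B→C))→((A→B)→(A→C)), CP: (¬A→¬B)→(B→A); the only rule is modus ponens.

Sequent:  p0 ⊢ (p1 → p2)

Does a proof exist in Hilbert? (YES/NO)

Enumerate valuations to refute Γ ⊢ Δ:
  v=000: Γ:[p0=F] Δ:[(p1 → p2)=T] refutes=False
  v=001: Γ:[p0=F] Δ:[(p1 → p2)=T] refutes=False
  v=010: Γ:[p0=F] Δ:[(p1 → p2)=F] refutes=False
  v=011: Γ:[p0=F] Δ:[(p1 → p2)=T] refutes=False
  v=100: Γ:[p0=T] Δ:[(p1 → p2)=T] refutes=False
  v=101: Γ:[p0=T] Δ:[(p1 → p2)=T] refutes=False
  v=110: Γ:[p0=T] Δ:[(p1 → p2)=F] refutes=True  ← countermodel

Result: NO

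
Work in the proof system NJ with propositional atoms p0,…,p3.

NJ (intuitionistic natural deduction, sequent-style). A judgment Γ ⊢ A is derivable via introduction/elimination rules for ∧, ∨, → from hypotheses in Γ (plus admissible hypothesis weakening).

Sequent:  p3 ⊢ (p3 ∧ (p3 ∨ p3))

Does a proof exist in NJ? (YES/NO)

Derivation trace:
[∧I] p3 ⊢ (p3 ∧ (p3 ∨ p3))
  [Ax] p3 ⊢ p3
  [∨I₁] p3 ⊢ (p3 ∨ p3)
    [Ax] p3 ⊢ p3

Result: YES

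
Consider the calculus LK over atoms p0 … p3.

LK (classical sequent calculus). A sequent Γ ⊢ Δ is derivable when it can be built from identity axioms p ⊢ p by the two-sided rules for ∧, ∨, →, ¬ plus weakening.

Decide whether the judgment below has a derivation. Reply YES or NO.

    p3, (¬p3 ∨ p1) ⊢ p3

Proof tree:
[∨L] p3, (¬p3 ∨ p1) ⊢ p3
  [¬L] p3, ¬p3 ⊢ 
    [Ax] p3 ⊢ p3
  [WL] p3, p1 ⊢ p3
    [Ax] p3 ⊢ p3

Result: YES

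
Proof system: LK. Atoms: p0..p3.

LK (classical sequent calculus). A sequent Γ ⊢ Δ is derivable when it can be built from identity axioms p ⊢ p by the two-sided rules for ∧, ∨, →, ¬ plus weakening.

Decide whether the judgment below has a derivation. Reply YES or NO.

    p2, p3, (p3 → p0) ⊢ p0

Derivation (root first):
[→L] p2, p3, (p3 → p0) ⊢ p0
  [WL] p3, p2 ⊢ p3
    [Ax] p3 ⊢ p3
  [Ax] p0 ⊢ p0

Result: YES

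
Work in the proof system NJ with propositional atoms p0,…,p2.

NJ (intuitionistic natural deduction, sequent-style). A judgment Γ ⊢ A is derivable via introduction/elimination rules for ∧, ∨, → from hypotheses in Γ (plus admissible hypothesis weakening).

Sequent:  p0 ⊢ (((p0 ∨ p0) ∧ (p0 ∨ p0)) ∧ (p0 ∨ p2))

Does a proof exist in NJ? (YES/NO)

Derivation (root first):
[∧I] p0 ⊢ (((p0 ∨ p0) ∧ (p0 ∨ p0)) ∧ (p0 ∨ p2))
  [∧I] p0 ⊢ ((p0 ∨ p0) ∧ (p0 ∨ p0))
    [∨I₁] p0 ⊢ (p0 ∨ p0)
      [Ax] p0 ⊢ p0
    [∨I₁] p0 ⊢ (p0 ∨ p0)
      [Ax] p0 ⊢ p0
  [∨I₁] p0 ⊢ (p0 ∨ p2)
    [Ax] p0 ⊢ p0

Result: YES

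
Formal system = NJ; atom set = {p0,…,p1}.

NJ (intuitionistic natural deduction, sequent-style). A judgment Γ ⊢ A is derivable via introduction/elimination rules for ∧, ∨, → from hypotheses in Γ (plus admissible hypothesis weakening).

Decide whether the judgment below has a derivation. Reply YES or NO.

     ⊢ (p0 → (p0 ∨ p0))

Proof tree:
[→I]  ⊢ (p0 → (p0 ∨ p0))
  [∨I₂] p0 ⊢ (p0 ∨ p0)
    [Ax] p0 ⊢ p0

Result: YES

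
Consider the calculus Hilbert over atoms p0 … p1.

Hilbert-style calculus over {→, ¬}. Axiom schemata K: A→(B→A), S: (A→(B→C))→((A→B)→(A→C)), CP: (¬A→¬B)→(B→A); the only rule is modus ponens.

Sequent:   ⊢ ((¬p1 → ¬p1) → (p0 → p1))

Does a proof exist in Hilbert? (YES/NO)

Truth-table refutation:
  v=00: Γ:[] Δ:[((¬p1 → ¬p1) → (p0 → p1))=T] refutes=False
  v=01: Γ:[] Δ:[((¬p1 → ¬p1) → (p0 → p1))=T] refutes=False
  v=10: Γ:[] Δ:[((¬p1 → ¬p1) → (p0 → p1))=F] refutes=True  ← countermodel

Result: NO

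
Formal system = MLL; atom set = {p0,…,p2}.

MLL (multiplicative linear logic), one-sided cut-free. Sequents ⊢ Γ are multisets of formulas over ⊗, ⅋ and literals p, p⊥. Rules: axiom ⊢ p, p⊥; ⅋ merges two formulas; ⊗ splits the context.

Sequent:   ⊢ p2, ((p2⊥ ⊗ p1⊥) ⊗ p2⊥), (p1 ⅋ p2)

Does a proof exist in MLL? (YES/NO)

Derivation trace:
[⅋]  ⊢ p2, ((p2⊥ ⊗ p1⊥) ⊗ p2⊥), (p1 ⅋ p2)
  [⊗]  ⊢ p2, p1, p2, ((p2⊥ ⊗ p1⊥) ⊗ p2⊥)
    [⊗]  ⊢ p2, p1, (p2⊥ ⊗ p1⊥)
      [Ax]  ⊢ p2, p2⊥
      [Ax]  ⊢ p1, p1⊥
    [Ax]  ⊢ p2, p2⊥

Result: YES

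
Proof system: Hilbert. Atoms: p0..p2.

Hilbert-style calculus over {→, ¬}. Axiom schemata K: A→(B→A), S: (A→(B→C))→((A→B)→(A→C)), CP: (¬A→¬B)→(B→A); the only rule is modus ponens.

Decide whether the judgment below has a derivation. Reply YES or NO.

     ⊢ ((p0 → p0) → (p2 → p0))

Search for a countermodel by truth-table:
  v=000: Γ:[] Δ:[((p0 → p0) → (p2 → p0))=T] refutes=False
  v=001: Γ:[] Δ:[((p0 → p0) → (p2 → p0))=F] refutes=True  ← countermodel

Result: NO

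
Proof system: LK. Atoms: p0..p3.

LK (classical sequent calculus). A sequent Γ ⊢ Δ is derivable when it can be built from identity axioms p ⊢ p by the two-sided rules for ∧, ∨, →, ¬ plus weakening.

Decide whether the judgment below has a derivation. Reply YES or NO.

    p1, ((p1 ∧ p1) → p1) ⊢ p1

Derivation trace:
[→L] p1, ((p1 ∧ p1) → p1) ⊢ p1
  [∧R] p1 ⊢ (p1 ∧ p1)
    [Ax] p1 ⊢ p1
    [Ax] p1 ⊢ p1
  [Ax] p1 ⊢ p1

Result: YES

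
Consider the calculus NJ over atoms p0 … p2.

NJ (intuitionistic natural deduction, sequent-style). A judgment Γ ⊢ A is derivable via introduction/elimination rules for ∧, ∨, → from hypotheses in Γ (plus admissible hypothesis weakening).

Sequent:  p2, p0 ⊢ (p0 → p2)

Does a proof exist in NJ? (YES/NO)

Derivation (root first):
[→I] p2, p0 ⊢ (p0 → p2)
  [Wk] p2, p0, p0 ⊢ p2
    [Wk] p2, p0 ⊢ p2
      [Ax] p2 ⊢ p2

Result: YES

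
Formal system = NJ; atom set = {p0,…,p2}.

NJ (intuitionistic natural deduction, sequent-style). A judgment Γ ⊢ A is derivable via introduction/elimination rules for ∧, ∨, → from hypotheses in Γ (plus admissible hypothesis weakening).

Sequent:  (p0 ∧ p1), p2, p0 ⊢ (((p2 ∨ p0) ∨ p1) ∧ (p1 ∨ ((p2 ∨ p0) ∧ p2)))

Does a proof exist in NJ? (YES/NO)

Derivation (root first):
[∧I] (p0 ∧ p1), p2, p0 ⊢ (((p2 ∨ p0) ∨ p1) ∧ (p1 ∨ ((p2 ∨ p0) ∧ p2)))
  [Wk] p0, (p0 ∧ p1) ⊢ ((p2 ∨ p0) ∨ p1)
    [∨I₁] p0 ⊢ ((p2 ∨ p0) ∨ p1)
      [∨I₂] p0 ⊢ (p2 ∨ p0)
        [Ax] p0 ⊢ p0
  [∨I₂] p2, p0 ⊢ (p1 ∨ ((p2 ∨ p0) ∧ p2))
    [∧I] p2, p0 ⊢ ((p2 ∨ p0) ∧ p2)
      [∨I₂] p0 ⊢ (p2 ∨ p0)
        [Ax] p0 ⊢ p0
      [Ax] p2 ⊢ p2

Result: YES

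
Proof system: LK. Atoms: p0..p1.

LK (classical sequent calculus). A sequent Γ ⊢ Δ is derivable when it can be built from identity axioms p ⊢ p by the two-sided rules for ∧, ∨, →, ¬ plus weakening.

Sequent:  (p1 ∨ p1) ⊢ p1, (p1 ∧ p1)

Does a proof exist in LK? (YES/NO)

Derivation trace:
[∨L] (p1 ∨ p1) ⊢ p1, (p1 ∧ p1)
  [Ax] p1 ⊢ p1
  [∧R] p1 ⊢ (p1 ∧ p1)
    [Ax] p1 ⊢ p1
    [Ax] p1 ⊢ p1

Result: YES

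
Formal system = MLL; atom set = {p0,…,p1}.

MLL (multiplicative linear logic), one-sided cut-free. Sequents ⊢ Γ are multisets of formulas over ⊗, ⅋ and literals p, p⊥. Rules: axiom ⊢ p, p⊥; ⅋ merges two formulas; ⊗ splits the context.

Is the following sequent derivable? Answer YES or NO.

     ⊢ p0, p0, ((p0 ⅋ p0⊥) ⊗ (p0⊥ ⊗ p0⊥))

Proof tree:
[⊗]  ⊢ p0, p0, ((p0 ⅋ p0⊥) ⊗ (p0⊥ ⊗ p0⊥))
  [⅋]  ⊢ (p0 ⅋ p0⊥)
    [Ax]  ⊢ p0, p0⊥
  [⊗]  ⊢ p0, p0, (p0⊥ ⊗ p0⊥)
    [Ax]  ⊢ p0, p0⊥
    [Ax]  ⊢ p0, p0⊥

Result: YES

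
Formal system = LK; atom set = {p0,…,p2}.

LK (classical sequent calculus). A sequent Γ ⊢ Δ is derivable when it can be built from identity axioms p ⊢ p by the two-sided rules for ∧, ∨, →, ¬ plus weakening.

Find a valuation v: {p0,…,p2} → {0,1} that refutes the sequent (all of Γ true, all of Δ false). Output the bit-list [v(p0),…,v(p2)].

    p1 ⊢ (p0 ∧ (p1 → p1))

Enumerate valuations to refute Γ ⊢ Δ:
  v=000: Γ:[p1=F] Δ:[(p0 ∧ (p1 → p1))=F] refutes=False
  v=001: Γ:[p1=F] Δ:[(p0 ∧ (p1 → p1))=F] refutes=False
  v=010: Γ:[p1=T] Δ:[(p0 ∧ (p1 → p1))=F] refutes=True  ← countermodel

Result: [0, 1, 0]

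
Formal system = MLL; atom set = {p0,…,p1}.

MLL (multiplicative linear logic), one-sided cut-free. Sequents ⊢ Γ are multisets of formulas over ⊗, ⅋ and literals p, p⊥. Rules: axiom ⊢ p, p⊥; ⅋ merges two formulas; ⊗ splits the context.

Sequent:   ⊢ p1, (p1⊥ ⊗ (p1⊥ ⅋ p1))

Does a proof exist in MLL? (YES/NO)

Proof tree:
[⊗]  ⊢ p1, (p1⊥ ⊗ (p1⊥ ⅋ p1))
  [Ax]  ⊢ p1, p1⊥
  [⅋]  ⊢ (p1⊥ ⅋ p1)
    [Ax]  ⊢ p1, p1⊥

Result: YES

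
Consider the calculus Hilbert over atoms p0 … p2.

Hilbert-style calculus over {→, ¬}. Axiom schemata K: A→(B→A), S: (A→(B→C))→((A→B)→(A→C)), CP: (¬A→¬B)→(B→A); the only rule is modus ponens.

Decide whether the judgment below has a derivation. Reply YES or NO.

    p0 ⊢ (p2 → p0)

Derivation (root first):
[MP] p0 ⊢ (p2 → p0)
  [K]  ⊢ (p0 → (p2 → p0))
  [MP] p0 ⊢ p0
    [MP] p0 ⊢ (p0 → p0)
      [K]  ⊢ (p0 → (p0 → p0))
      [Hyp] p0 ⊢ p0
    [MP] p0 ⊢ p0
      [MP] p0 ⊢ (p0 → p0)
        [K]  ⊢ (p0 → (p0 → p0))
        [Hyp] p0 ⊢ p0
      [Hyp] p0 ⊢ p0

Result: YES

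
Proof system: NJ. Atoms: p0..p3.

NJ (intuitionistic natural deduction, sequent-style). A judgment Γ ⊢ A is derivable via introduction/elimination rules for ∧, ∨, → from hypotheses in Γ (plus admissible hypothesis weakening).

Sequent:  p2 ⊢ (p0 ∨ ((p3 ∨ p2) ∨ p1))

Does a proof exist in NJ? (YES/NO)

Proof tree:
[∨I₂] p2 ⊢ (p0 ∨ ((p3 ∨ p2) ∨ p1))
  [∨I₁] p2 ⊢ ((p3 ∨ p2) ∨ p1)
    [∨I₂] p2 ⊢ (p3 ∨ p2)
      [Ax] p2 ⊢ p2

Result: YES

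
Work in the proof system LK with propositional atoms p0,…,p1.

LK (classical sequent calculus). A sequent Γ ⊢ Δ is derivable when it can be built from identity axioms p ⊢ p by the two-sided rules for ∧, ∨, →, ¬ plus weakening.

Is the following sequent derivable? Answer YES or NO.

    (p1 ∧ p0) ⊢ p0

Derivation (root first):
[∧L] (p1 ∧ p0) ⊢ p0
  [WL] p0, p1 ⊢ p0
    [Ax] p0 ⊢ p0

Result: YES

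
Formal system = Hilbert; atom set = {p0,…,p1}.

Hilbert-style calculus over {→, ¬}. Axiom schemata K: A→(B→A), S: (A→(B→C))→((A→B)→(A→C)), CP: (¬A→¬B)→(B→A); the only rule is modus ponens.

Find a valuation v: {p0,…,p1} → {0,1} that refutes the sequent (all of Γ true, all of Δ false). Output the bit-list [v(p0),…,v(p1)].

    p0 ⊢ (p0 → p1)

Search for a countermodel by truth-table:
  v=00: Γ:[p0=F] Δ:[(p0 → p1)=T] refutes=False
  v=01: Γ:[p0=F] Δ:[(p0 → p1)=T] refutes=False
  v=10: Γ:[p0=T] Δ:[(p0 → p1)=F] refutes=True  ← countermodel

Result: [1, 0]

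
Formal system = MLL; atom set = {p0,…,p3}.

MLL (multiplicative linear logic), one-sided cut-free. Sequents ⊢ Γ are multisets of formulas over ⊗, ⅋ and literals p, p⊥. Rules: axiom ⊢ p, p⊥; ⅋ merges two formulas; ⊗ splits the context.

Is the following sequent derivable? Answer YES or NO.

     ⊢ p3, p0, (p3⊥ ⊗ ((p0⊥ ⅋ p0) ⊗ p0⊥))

Derivation (root first):
[⊗]  ⊢ p3, p0, (p3⊥ ⊗ ((p0⊥ ⅋ p0) ⊗ p0⊥))
  [Ax]  ⊢ p3, p3⊥
  [⊗]  ⊢ p0, ((p0⊥ ⅋ p0) ⊗ p0⊥)
    [⅋]  ⊢ (p0⊥ ⅋ p0)
      [Ax]  ⊢ p0, p0⊥
    [Ax]  ⊢ p0, p0⊥

Result: YES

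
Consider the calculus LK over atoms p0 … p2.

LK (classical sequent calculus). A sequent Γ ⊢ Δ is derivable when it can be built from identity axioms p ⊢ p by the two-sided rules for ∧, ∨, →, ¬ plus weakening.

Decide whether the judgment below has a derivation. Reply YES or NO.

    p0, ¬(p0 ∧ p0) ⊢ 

Derivation trace:
[¬L] p0, ¬(p0 ∧ p0) ⊢ 
  [∧R] p0 ⊢ (p0 ∧ p0)
    [Ax] p0 ⊢ p0
    [Ax] p0 ⊢ p0

Result: YES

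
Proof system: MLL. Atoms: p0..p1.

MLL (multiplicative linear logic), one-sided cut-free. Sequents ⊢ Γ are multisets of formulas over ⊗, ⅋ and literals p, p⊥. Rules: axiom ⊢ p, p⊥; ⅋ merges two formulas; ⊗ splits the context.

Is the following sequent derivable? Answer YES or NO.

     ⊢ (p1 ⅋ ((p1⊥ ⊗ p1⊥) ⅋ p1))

Proof tree:
[⅋]  ⊢ (p1 ⅋ ((p1⊥ ⊗ p1⊥) ⅋ p1))
  [⅋]  ⊢ p1, ((p1⊥ ⊗ p1⊥) ⅋ p1)
    [⊗]  ⊢ p1, p1, (p1⊥ ⊗ p1⊥)
      [Ax]  ⊢ p1, p1⊥
      [Ax]  ⊢ p1, p1⊥

Result: YES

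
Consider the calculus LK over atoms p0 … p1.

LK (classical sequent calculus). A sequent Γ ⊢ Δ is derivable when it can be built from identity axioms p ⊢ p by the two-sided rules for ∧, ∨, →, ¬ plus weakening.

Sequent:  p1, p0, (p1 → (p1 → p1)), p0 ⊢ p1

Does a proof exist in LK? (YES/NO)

Derivation trace:
[WL] p1, p0, (p1 → (p1 → p1)), p0 ⊢ p1
  [→L] p1, p0, (p1 → (p1 → p1)) ⊢ p1
    [WL] p1, p0 ⊢ p1
      [Ax] p1 ⊢ p1
    [WR] p1, (p1 → p1) ⊢ p1, p1
      [→L] p1, (p1 → p1) ⊢ p1
        [Ax] p1 ⊢ p1
        [Ax] p1 ⊢ p1

Result: YES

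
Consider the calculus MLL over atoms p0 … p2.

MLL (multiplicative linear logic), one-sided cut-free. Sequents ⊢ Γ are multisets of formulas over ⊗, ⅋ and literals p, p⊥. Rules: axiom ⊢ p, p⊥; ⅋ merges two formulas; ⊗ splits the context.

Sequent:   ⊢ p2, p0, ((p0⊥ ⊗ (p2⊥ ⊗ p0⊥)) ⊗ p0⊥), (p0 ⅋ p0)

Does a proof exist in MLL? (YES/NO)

Derivation (root first):
[⅋]  ⊢ p2, p0, ((p0⊥ ⊗ (p2⊥ ⊗ p0⊥)) ⊗ p0⊥), (p0 ⅋ p0)
  [⊗]  ⊢ p0, p2, p0, p0, ((p0⊥ ⊗ (p2⊥ ⊗ p0⊥)) ⊗ p0⊥)
    [⊗]  ⊢ p0, p2, p0, (p0⊥ ⊗ (p2⊥ ⊗ p0⊥))
      [Ax]  ⊢ p0, p0⊥
      [⊗]  ⊢ p2, p0, (p2⊥ ⊗ p0⊥)
        [Ax]  ⊢ p2, p2⊥
        [Ax]  ⊢ p0, p0⊥
    [Ax]  ⊢ p0, p0⊥

Result: YES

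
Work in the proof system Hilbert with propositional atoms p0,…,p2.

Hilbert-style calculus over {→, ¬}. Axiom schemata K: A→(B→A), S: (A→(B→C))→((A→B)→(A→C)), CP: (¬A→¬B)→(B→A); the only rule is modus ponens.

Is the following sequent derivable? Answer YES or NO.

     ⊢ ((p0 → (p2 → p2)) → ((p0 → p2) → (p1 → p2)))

Search for a countermodel by truth-table:
  v=000: Γ:[] Δ:[((p0 → (p2 → p2)) → ((p0 → p2) → (p1 → p2)))=T] refutes=False
  v=001: Γ:[] Δ:[((p0 → (p2 → p2)) → ((p0 → p2) → (p1 → p2)))=T] refutes=False
  v=010: Γ:[] Δ:[((p0 → (p2 → p2)) → ((p0 → p2) → (p1 → p2)))=F] refutes=True  ← countermodel

Result: NO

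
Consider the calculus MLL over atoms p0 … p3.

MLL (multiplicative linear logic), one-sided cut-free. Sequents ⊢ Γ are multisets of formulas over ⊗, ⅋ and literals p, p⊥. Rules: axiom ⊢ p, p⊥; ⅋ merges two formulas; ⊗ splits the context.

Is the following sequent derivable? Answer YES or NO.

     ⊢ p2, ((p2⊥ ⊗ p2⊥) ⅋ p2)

Derivation (root first):
[⅋]  ⊢ p2, ((p2⊥ ⊗ p2⊥) ⅋ p2)
  [⊗]  ⊢ p2, p2, (p2⊥ ⊗ p2⊥)
    [Ax]  ⊢ p2, p2⊥
    [Ax]  ⊢ p2, p2⊥

Result: YES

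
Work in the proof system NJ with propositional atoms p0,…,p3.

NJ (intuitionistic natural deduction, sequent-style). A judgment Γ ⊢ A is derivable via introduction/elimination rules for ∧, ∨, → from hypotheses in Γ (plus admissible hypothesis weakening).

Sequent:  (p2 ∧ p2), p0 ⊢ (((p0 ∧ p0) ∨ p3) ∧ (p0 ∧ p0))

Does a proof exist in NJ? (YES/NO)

Proof tree:
[∧I] (p2 ∧ p2), p0 ⊢ (((p0 ∧ p0) ∨ p3) ∧ (p0 ∧ p0))
  [∨I₁] p0, (p2 ∧ p2) ⊢ ((p0 ∧ p0) ∨ p3)
    [Wk] p0, (p2 ∧ p2) ⊢ (p0 ∧ p0)
      [∧I] p0 ⊢ (p0 ∧ p0)
        [Ax] p0 ⊢ p0
        [Ax] p0 ⊢ p0
  [Wk] p0, (p2 ∧ p2) ⊢ (p0 ∧ p0)
    [∧I] p0 ⊢ (p0 ∧ p0)
      [Ax] p0 ⊢ p0
      [Ax] p0 ⊢ p0

Result: YES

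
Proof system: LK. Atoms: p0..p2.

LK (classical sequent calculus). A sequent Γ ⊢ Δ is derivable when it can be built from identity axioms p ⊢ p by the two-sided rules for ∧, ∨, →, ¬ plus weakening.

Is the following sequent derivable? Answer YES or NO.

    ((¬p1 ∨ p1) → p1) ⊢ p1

Proof tree:
[→L] ((¬p1 ∨ p1) → p1) ⊢ p1
  [∨R]  ⊢ (¬p1 ∨ p1)
    [¬R]  ⊢ p1, ¬p1
      [Ax] p1 ⊢ p1
  [Ax] p1 ⊢ p1

Result: YES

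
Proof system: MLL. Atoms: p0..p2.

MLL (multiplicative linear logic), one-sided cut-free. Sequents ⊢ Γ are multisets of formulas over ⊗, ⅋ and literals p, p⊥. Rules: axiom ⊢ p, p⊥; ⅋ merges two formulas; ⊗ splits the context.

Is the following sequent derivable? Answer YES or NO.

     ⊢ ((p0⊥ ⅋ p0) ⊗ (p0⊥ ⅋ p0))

Proof tree:
[⊗]  ⊢ ((p0⊥ ⅋ p0) ⊗ (p0⊥ ⅋ p0))
  [⅋]  ⊢ (p0⊥ ⅋ p0)
    [Ax]  ⊢ p0, p0⊥
  [⅋]  ⊢ (p0⊥ ⅋ p0)
    [Ax]  ⊢ p0, p0⊥

Result: YES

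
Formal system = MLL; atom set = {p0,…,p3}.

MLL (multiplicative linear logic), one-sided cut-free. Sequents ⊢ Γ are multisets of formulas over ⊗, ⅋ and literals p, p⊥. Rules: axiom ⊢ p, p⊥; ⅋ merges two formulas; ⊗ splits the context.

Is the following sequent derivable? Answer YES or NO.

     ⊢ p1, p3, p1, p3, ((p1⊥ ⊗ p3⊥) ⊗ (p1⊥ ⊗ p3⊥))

Proof tree:
[⊗]  ⊢ p1, p3, p1, p3, ((p1⊥ ⊗ p3⊥) ⊗ (p1⊥ ⊗ p3⊥))
  [⊗]  ⊢ p1, p3, (p1⊥ ⊗ p3⊥)
    [Ax]  ⊢ p1, p1⊥
    [Ax]  ⊢ p3, p3⊥
  [⊗]  ⊢ p1, p3, (p1⊥ ⊗ p3⊥)
    [Ax]  ⊢ p1, p1⊥
    [Ax]  ⊢ p3, p3⊥

Result: YES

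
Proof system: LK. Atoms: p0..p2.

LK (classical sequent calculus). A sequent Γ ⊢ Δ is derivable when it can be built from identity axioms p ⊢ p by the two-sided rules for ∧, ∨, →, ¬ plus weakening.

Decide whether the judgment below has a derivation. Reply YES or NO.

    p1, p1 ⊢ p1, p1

Derivation (root first):
[WR] p1, p1 ⊢ p1, p1
  [WL] p1, p1 ⊢ p1
    [Ax] p1 ⊢ p1

Result: YES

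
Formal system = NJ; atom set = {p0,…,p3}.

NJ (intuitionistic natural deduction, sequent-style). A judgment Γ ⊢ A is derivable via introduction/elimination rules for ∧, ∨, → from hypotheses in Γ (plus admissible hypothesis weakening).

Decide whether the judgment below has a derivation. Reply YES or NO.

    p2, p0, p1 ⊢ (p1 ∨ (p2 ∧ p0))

Proof tree:
[Wk] p2, p0, p1 ⊢ (p1 ∨ (p2 ∧ p0))
  [∨I₂] p2, p0 ⊢ (p1 ∨ (p2 ∧ p0))
    [∧I] p2, p0 ⊢ (p2 ∧ p0)
      [Ax] p2 ⊢ p2
      [Ax] p0 ⊢ p0

Result: YES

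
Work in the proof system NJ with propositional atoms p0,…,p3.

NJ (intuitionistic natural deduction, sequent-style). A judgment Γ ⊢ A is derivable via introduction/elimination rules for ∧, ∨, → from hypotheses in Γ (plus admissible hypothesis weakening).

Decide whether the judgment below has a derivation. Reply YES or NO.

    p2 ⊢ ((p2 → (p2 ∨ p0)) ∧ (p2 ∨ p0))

Proof tree:
[∧I] p2 ⊢ ((p2 → (p2 ∨ p0)) ∧ (p2 ∨ p0))
  [→I]  ⊢ (p2 → (p2 ∨ p0))
    [∨I₁] p2 ⊢ (p2 ∨ p0)
      [Ax] p2 ⊢ p2
  [∨I₁] p2 ⊢ (p2 ∨ p0)
    [Ax] p2 ⊢ p2

Result: YES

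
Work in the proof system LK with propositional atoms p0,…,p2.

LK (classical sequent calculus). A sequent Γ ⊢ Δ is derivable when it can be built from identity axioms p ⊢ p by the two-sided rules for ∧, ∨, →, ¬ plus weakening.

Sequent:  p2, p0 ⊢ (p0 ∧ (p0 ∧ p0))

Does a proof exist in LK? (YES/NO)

Proof tree:
[∧R] p2, p0 ⊢ (p0 ∧ (p0 ∧ p0))
  [WL] p0, p2 ⊢ p0
    [Ax] p0 ⊢ p0
  [WL] p2, p0, p0 ⊢ (p0 ∧ p0)
    [∧R] p2, p0 ⊢ (p0 ∧ p0)
      [WL] p0, p2 ⊢ p0
        [Ax] p0 ⊢ p0
      [Ax] p0 ⊢ p0

Result: YES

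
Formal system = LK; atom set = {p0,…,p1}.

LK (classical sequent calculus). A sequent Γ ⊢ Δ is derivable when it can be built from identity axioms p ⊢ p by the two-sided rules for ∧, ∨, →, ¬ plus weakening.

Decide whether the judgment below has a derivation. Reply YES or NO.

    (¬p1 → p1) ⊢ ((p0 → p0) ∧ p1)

Derivation (root first):
[→L] (¬p1 → p1) ⊢ ((p0 → p0) ∧ p1)
  [¬R]  ⊢ ((p0 → p0) ∧ p1), ¬p1
    [∧R] p1 ⊢ ((p0 → p0) ∧ p1)
      [→R]  ⊢ (p0 → p0)
        [Ax] p0 ⊢ p0
      [Ax] p1 ⊢ p1
  [∧R] p1 ⊢ ((p0 → p0) ∧ p1)
    [→R]  ⊢ (p0 → p0)
      [Ax] p0 ⊢ p0
    [Ax] p1 ⊢ p1

Result: YES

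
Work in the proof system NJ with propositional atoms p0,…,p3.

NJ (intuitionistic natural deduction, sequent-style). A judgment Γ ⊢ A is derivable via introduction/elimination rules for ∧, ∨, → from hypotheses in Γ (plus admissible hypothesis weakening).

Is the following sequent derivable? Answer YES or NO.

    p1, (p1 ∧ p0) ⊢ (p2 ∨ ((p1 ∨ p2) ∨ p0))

Proof tree:
[∨I₂] p1, (p1 ∧ p0) ⊢ (p2 ∨ ((p1 ∨ p2) ∨ p0))
  [∨I₁] p1, (p1 ∧ p0) ⊢ ((p1 ∨ p2) ∨ p0)
    [∨I₁] p1, (p1 ∧ p0) ⊢ (p1 ∨ p2)
      [Wk] p1, (p1 ∧ p0) ⊢ p1
        [Ax] p1 ⊢ p1

Result: YES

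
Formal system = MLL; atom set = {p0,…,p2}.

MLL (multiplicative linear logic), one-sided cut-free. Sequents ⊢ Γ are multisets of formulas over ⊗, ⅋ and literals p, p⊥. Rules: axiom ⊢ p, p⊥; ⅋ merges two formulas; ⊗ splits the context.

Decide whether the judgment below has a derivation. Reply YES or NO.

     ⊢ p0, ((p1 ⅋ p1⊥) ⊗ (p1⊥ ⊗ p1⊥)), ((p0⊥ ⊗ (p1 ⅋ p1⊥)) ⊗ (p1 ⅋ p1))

Proof tree:
[⊗]  ⊢ p0, ((p1 ⅋ p1⊥) ⊗ (p1⊥ ⊗ p1⊥)), ((p0⊥ ⊗ (p1 ⅋ p1⊥)) ⊗ (p1 ⅋ p1))
  [⊗]  ⊢ p0, (p0⊥ ⊗ (p1 ⅋ p1⊥))
    [Ax]  ⊢ p0, p0⊥
    [⅋]  ⊢ (p1 ⅋ p1⊥)
      [Ax]  ⊢ p1, p1⊥
  [⅋]  ⊢ ((p1 ⅋ p1⊥) ⊗ (p1⊥ ⊗ p1⊥)), (p1 ⅋ p1)
    [⊗]  ⊢ p1, p1, ((p1 ⅋ p1⊥) ⊗ (p1⊥ ⊗ p1⊥))
      [⅋]  ⊢ (p1 ⅋ p1⊥)
        [Ax]  ⊢ p1, p1⊥
      [⊗]  ⊢ p1, p1, (p1⊥ ⊗ p1⊥)
        [Ax]  ⊢ p1, p1⊥
        [Ax]  ⊢ p1, p1⊥

Result: YES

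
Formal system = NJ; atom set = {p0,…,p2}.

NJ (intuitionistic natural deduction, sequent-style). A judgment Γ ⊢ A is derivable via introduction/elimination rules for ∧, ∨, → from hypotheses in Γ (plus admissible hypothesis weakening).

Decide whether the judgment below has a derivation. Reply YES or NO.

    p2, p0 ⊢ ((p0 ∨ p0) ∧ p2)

Derivation trace:
[∧I] p2, p0 ⊢ ((p0 ∨ p0) ∧ p2)
  [∨I₁] p0 ⊢ (p0 ∨ p0)
    [Ax] p0 ⊢ p0
  [Ax] p2 ⊢ p2

Result: YES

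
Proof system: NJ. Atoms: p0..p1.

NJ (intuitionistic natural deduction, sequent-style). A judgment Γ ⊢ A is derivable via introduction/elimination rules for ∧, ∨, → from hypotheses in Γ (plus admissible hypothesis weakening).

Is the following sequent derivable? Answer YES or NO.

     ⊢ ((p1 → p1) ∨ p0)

Derivation trace:
[∨I₁]  ⊢ ((p1 → p1) ∨ p0)
  [→I]  ⊢ (p1 → p1)
    [Ax] p1 ⊢ p1

Result: YES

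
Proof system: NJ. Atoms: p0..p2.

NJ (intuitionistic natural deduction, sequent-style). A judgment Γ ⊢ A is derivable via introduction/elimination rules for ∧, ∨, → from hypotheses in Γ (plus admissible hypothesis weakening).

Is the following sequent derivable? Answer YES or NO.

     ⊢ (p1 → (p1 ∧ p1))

Proof tree:
[→I]  ⊢ (p1 → (p1 ∧ p1))
  [∧I] p1 ⊢ (p1 ∧ p1)
    [Ax] p1 ⊢ p1
    [Ax] p1 ⊢ p1

Result: YES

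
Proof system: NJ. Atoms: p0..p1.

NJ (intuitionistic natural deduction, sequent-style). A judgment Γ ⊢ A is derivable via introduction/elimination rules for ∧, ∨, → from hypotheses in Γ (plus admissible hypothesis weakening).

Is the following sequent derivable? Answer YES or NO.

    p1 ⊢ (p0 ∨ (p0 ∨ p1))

Derivation (root first):
[∨I₂] p1 ⊢ (p0 ∨ (p0 ∨ p1))
  [∨I₂] p1 ⊢ (p0 ∨ p1)
    [Ax] p1 ⊢ p1

Result: YES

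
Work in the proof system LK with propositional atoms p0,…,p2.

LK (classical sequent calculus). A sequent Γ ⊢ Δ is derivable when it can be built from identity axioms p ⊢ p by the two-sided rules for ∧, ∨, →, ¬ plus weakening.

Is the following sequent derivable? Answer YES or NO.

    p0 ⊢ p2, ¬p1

Truth-table refutation:
  v=000: Γ:[p0=F] Δ:[p2=F, ¬p1=T] refutes=False
  v=001: Γ:[p0=F] Δ:[p2=T, ¬p1=T] refutes=False
  v=010: Γ:[p0=F] Δ:[p2=F, ¬p1=F] refutes=False
  v=011: Γ:[p0=F] Δ:[p2=T, ¬p1=F] refutes=False
  v=100: Γ:[p0=T] Δ:[p2=F, ¬p1=T] refutes=False
  v=101: Γ:[p0=T] Δ:[p2=T, ¬p1=T] refutes=False
  v=110: Γ:[p0=T] Δ:[p2=F, ¬p1=F] refutes=True  ← countermodel

Result: NO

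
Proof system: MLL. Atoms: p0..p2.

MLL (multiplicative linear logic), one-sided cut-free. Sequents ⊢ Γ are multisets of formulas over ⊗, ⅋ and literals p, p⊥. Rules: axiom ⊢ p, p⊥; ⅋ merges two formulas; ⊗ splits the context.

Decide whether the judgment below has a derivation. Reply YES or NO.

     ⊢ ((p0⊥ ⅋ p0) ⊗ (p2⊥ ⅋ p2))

Derivation trace:
[⊗]  ⊢ ((p0⊥ ⅋ p0) ⊗ (p2⊥ ⅋ p2))
  [⅋]  ⊢ (p0⊥ ⅋ p0)
    [Ax]  ⊢ p0, p0⊥
  [⅋]  ⊢ (p2⊥ ⅋ p2)
    [Ax]  ⊢ p2, p2⊥

Result: YES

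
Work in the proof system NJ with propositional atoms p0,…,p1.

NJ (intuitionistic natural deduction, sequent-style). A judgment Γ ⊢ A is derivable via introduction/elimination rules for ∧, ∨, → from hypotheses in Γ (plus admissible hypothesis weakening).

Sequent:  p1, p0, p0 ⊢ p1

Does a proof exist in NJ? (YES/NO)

Derivation trace:
[Wk] p1, p0, p0 ⊢ p1
  [Wk] p1, p0 ⊢ p1
    [Ax] p1 ⊢ p1

Result: YES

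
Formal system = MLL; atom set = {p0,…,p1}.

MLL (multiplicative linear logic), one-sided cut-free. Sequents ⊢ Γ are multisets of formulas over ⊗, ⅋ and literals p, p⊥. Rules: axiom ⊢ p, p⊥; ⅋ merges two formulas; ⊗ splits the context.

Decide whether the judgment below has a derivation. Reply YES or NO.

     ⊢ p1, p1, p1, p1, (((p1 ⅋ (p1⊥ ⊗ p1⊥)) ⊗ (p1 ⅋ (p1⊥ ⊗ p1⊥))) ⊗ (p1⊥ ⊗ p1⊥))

Proof tree:
[⊗]  ⊢ p1, p1, p1, p1, (((p1 ⅋ (p1⊥ ⊗ p1⊥)) ⊗ (p1 ⅋ (p1⊥ ⊗ p1⊥))) ⊗ (p1⊥ ⊗ p1⊥))
  [⊗]  ⊢ p1, p1, ((p1 ⅋ (p1⊥ ⊗ p1⊥)) ⊗ (p1 ⅋ (p1⊥ ⊗ p1⊥)))
    [⅋]  ⊢ p1, (p1 ⅋ (p1⊥ ⊗ p1⊥))
      [⊗]  ⊢ p1, p1, (p1⊥ ⊗ p1⊥)
        [Ax]  ⊢ p1, p1⊥
        [Ax]  ⊢ p1, p1⊥
    [⅋]  ⊢ p1, (p1 ⅋ (p1⊥ ⊗ p1⊥))
      [⊗]  ⊢ p1, p1, (p1⊥ ⊗ p1⊥)
        [Ax]  ⊢ p1, p1⊥
        [Ax]  ⊢ p1, p1⊥
  [⊗]  ⊢ p1, p1, (p1⊥ ⊗ p1⊥)
    [Ax]  ⊢ p1, p1⊥
    [Ax]  ⊢ p1, p1⊥

Result: YES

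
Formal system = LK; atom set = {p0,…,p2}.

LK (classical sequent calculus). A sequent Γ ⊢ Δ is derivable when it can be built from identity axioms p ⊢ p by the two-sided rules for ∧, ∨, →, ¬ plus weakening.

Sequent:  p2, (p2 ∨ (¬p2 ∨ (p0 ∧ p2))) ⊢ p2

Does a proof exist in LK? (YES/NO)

Derivation trace:
[∨L] p2, (p2 ∨ (¬p2 ∨ (p0 ∧ p2))) ⊢ p2
  [Ax] p2 ⊢ p2
  [∨L] p2, (¬p2 ∨ (p0 ∧ p2)) ⊢ p2
    [¬L] p2, ¬p2 ⊢ 
      [Ax] p2 ⊢ p2
    [∧L] (p0 ∧ p2) ⊢ p2
      [WL] p2, p0 ⊢ p2
        [Ax] p2 ⊢ p2

Result: YES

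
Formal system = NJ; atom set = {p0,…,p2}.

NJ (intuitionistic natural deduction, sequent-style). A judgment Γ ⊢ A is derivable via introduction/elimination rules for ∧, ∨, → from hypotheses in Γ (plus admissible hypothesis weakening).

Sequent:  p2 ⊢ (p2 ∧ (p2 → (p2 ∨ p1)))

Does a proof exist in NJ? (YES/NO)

Derivation trace:
[∧I] p2 ⊢ (p2 ∧ (p2 → (p2 ∨ p1)))
  [Ax] p2 ⊢ p2
  [→I]  ⊢ (p2 → (p2 ∨ p1))
    [∨I₁] p2 ⊢ (p2 ∨ p1)
      [Ax] p2 ⊢ p2

Result: YES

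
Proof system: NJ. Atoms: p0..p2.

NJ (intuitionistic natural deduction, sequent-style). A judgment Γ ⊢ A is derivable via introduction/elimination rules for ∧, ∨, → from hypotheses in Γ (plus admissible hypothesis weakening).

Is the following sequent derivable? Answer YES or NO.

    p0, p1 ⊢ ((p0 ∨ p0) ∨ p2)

Proof tree:
[Wk] p0, p1 ⊢ ((p0 ∨ p0) ∨ p2)
  [∨I₁] p0 ⊢ ((p0 ∨ p0) ∨ p2)
    [∨I₁] p0 ⊢ (p0 ∨ p0)
      [Ax] p0 ⊢ p0

Result: YES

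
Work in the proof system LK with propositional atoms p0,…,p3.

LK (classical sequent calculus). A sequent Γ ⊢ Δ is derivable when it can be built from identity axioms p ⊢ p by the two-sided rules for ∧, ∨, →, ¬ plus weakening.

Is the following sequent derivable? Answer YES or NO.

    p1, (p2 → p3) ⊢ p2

Enumerate valuations to refute Γ ⊢ Δ:
  v=0000: Γ:[p1=F, (p2 → p3)=T] Δ:[p2=F] refutes=False
  v=0001: Γ:[p1=F, (p2 → p3)=T] Δ:[p2=F] refutes=False
  v=0010: Γ:[p1=F, (p2 → p3)=F] Δ:[p2=T] refutes=False
  v=0011: Γ:[p1=F, (p2 → p3)=T] Δ:[p2=T] refutes=False
  v=0100: Γ:[p1=T, (p2 → p3)=T] Δ:[p2=F] refutes=True  ← countermodel

Result: NO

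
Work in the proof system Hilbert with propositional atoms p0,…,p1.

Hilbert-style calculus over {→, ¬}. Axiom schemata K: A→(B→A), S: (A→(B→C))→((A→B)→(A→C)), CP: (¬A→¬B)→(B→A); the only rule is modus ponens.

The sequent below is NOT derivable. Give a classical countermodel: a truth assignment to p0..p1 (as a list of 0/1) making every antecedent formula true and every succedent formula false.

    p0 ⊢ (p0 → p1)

Truth-table refutation:
  v=00: Γ:[p0=F] Δ:[(p0 → p1)=T] refutes=False
  v=01: Γ:[p0=F] Δ:[(p0 → p1)=T] refutes=False
  v=10: Γ:[p0=T] Δ:[(p0 → p1)=F] refutes=True  ← countermodel

Result: [1, 0]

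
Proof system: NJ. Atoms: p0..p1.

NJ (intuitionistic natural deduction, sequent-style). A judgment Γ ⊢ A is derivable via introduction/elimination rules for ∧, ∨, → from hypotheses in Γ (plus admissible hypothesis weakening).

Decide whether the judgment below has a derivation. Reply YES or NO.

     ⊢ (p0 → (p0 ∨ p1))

Proof tree:
[→I]  ⊢ (p0 → (p0 ∨ p1))
  [∨I₁] p0 ⊢ (p0 ∨ p1)
    [Ax] p0 ⊢ p0

Result: YES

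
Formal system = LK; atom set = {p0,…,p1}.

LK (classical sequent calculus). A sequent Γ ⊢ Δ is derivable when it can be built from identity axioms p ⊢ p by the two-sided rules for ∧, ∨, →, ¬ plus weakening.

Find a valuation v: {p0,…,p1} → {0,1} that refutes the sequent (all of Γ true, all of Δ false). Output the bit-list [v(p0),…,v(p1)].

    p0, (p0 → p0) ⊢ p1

Truth-table refutation:
  v=00: Γ:[p0=F, (p0 → p0)=T] Δ:[p1=F] refutes=False
  v=01: Γ:[p0=F, (p0 → p0)=T] Δ:[p1=T] refutes=False
  v=10: Γ:[p0=T, (p0 → p0)=T] Δ:[p1=F] refutes=True  ← countermodel

Result: [1, 0]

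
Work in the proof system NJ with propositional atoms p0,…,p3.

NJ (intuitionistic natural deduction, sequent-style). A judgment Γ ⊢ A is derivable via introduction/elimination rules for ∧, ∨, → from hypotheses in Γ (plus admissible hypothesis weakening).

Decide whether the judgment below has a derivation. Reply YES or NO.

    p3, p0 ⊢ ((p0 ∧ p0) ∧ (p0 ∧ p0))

Derivation trace:
[∧I] p3, p0 ⊢ ((p0 ∧ p0) ∧ (p0 ∧ p0))
  [∧I] p3, p0 ⊢ (p0 ∧ p0)
    [Ax] p0 ⊢ p0
    [Wk] p0, p3 ⊢ p0
      [Ax] p0 ⊢ p0
  [∧I] p3, p0 ⊢ (p0 ∧ p0)
    [Ax] p0 ⊢ p0
    [Wk] p0, p3 ⊢ p0
      [Ax] p0 ⊢ p0

Result: YES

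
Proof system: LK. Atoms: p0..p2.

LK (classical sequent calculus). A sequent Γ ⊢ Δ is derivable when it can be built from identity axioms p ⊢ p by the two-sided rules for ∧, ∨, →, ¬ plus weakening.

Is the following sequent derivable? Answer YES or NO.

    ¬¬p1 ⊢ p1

Derivation trace:
[¬L] ¬¬p1 ⊢ p1
  [¬R]  ⊢ p1, ¬p1
    [Ax] p1 ⊢ p1

Result: YES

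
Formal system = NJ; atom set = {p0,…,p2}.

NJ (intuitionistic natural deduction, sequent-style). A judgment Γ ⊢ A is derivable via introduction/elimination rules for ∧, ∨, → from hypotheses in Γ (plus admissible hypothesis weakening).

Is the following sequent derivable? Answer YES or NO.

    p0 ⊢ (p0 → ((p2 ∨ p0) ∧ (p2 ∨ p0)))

Derivation (root first):
[→I] p0 ⊢ (p0 → ((p2 ∨ p0) ∧ (p2 ∨ p0)))
  [Wk] p0, p0 ⊢ ((p2 ∨ p0) ∧ (p2 ∨ p0))
    [∧I] p0 ⊢ ((p2 ∨ p0) ∧ (p2 ∨ p0))
      [∨I₂] p0 ⊢ (p2 ∨ p0)
        [Ax] p0 ⊢ p0
      [∨I₂] p0 ⊢ (p2 ∨ p0)
        [Ax] p0 ⊢ p0

Result: YES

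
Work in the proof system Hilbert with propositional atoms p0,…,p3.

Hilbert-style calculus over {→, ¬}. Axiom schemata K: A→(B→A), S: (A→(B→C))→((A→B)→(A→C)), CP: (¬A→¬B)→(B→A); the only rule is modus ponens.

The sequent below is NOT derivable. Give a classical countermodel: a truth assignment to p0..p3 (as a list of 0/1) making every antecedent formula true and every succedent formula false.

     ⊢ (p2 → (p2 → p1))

Enumerate valuations to refute Γ ⊢ Δ:
  v=0000: Γ:[] Δ:[(p2 → (p2 → p1))=T] refutes=False
  v=0001: Γ:[] Δ:[(p2 → (p2 → p1))=T] refutes=False
  v=0010: Γ:[] Δ:[(p2 → (p2 → p1))=F] refutes=True  ← countermodel

Result: [0, 0, 1, 0]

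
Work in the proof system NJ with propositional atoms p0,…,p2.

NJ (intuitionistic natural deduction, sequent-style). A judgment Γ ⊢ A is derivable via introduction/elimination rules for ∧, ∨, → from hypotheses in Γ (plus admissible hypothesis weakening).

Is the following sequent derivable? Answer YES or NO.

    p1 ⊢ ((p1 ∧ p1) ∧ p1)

Derivation trace:
[∧I] p1 ⊢ ((p1 ∧ p1) ∧ p1)
  [∧I] p1 ⊢ (p1 ∧ p1)
    [Ax] p1 ⊢ p1
    [Ax] p1 ⊢ p1
  [Ax] p1 ⊢ p1

Result: YES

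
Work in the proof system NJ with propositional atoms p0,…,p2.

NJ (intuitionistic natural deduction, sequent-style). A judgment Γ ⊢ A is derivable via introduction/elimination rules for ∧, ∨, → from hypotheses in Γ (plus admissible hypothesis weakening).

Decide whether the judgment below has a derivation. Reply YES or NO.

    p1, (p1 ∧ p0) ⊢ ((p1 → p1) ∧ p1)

Derivation trace:
[∧I] p1, (p1 ∧ p0) ⊢ ((p1 → p1) ∧ p1)
  [→I] (p1 ∧ p0) ⊢ (p1 → p1)
    [Wk] p1, (p1 ∧ p0) ⊢ p1
      [Ax] p1 ⊢ p1
  [Wk] p1, (p1 ∧ p0) ⊢ p1
    [Ax] p1 ⊢ p1

Result: YES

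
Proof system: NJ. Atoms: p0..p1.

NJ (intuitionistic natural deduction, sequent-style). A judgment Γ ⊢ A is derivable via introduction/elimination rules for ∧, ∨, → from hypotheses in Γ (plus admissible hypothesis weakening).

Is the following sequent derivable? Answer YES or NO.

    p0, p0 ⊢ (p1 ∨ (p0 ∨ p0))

Derivation trace:
[Wk] p0, p0 ⊢ (p1 ∨ (p0 ∨ p0))
  [∨I₂] p0 ⊢ (p1 ∨ (p0 ∨ p0))
    [∨I₂] p0 ⊢ (p0 ∨ p0)
      [Ax] p0 ⊢ p0

Result: YES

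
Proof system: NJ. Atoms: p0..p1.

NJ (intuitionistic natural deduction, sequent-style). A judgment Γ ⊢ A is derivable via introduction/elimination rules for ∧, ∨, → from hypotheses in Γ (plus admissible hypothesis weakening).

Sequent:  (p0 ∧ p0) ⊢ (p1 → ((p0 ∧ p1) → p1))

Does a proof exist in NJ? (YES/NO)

Derivation (root first):
[→I] (p0 ∧ p0) ⊢ (p1 → ((p0 ∧ p1) → p1))
  [→I] p1, (p0 ∧ p0) ⊢ ((p0 ∧ p1) → p1)
    [Wk] p1, (p0 ∧ p1), (p0 ∧ p0) ⊢ p1
      [Wk] p1, (p0 ∧ p1) ⊢ p1
        [Ax] p1 ⊢ p1

Result: YES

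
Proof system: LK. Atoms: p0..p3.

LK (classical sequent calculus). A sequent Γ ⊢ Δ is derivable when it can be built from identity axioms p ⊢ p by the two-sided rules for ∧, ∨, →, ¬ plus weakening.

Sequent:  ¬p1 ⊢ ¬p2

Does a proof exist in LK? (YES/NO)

Search for a countermodel by truth-table:
  v=0000: Γ:[¬p1=T] Δ:[¬p2=T] refutes=False
  v=0001: Γ:[¬p1=T] Δ:[¬p2=T] refutes=False
  v=0010: Γ:[¬p1=T] Δ:[¬p2=F] refutes=True  ← countermodel

Result: NO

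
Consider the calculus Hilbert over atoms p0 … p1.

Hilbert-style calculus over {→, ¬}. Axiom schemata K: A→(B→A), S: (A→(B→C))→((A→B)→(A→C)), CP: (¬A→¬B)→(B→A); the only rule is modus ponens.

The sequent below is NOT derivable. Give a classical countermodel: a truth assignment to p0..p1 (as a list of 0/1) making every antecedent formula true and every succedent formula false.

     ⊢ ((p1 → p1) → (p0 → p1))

Truth-table refutation:
  v=00: Γ:[] Δ:[((p1 → p1) → (p0 → p1))=T] refutes=False
  v=01: Γ:[] Δ:[((p1 → p1) → (p0 → p1))=T] refutes=False
  v=10: Γ:[] Δ:[((p1 → p1) → (p0 → p1))=F] refutes=True  ← countermodel

Result: [1, 0]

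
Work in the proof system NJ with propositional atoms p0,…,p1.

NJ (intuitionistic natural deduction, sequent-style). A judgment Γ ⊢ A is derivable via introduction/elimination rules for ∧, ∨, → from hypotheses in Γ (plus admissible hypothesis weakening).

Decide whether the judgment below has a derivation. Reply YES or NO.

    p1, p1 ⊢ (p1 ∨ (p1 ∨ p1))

Derivation trace:
[∨I₂] p1, p1 ⊢ (p1 ∨ (p1 ∨ p1))
  [∨I₁] p1, p1 ⊢ (p1 ∨ p1)
    [Wk] p1, p1 ⊢ p1
      [Ax] p1 ⊢ p1

Result: YES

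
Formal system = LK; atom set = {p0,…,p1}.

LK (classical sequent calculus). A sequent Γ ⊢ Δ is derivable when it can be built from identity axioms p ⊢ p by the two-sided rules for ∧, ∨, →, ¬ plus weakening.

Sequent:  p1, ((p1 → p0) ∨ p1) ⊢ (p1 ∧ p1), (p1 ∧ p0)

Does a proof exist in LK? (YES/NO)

Derivation trace:
[∨L] p1, ((p1 → p0) ∨ p1) ⊢ (p1 ∧ p1), (p1 ∧ p0)
  [→L] p1, (p1 → p0) ⊢ (p1 ∧ p0)
    [Ax] p1 ⊢ p1
    [∧R] p1, p0 ⊢ (p1 ∧ p0)
      [Ax] p1 ⊢ p1
      [Ax] p0 ⊢ p0
  [∧R] p1 ⊢ (p1 ∧ p1)
    [Ax] p1 ⊢ p1
    [Ax] p1 ⊢ p1

Result: YES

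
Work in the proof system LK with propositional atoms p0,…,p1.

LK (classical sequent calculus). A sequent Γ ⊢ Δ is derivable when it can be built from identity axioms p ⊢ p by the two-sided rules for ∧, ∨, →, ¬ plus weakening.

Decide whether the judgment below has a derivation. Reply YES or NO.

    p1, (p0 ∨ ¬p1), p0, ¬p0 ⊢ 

Derivation (root first):
[¬L] p1, (p0 ∨ ¬p1), p0, ¬p0 ⊢ 
  [WL] p1, (p0 ∨ ¬p1), p0 ⊢ p0
    [∨L] p1, (p0 ∨ ¬p1) ⊢ p0
      [Ax] p0 ⊢ p0
      [¬L] p1, ¬p1 ⊢ 
        [Ax] p1 ⊢ p1

Result: YES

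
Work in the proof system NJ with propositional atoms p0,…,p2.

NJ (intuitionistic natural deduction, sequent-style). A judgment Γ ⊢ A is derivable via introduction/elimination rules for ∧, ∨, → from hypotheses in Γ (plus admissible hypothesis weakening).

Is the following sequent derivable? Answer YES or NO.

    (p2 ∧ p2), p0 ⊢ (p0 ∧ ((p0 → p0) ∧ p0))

Derivation trace:
[∧I] (p2 ∧ p2), p0 ⊢ (p0 ∧ ((p0 → p0) ∧ p0))
  [Wk] p0, (p2 ∧ p2) ⊢ p0
    [Ax] p0 ⊢ p0
  [∧I] p0 ⊢ ((p0 → p0) ∧ p0)
    [→I]  ⊢ (p0 → p0)
      [Ax] p0 ⊢ p0
    [Ax] p0 ⊢ p0

Result: YES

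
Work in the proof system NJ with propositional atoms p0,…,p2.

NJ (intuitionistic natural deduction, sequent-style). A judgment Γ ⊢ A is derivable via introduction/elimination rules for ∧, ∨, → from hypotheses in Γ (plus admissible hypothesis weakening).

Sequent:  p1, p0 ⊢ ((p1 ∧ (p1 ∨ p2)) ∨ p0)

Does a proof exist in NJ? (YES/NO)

Proof tree:
[∨I₁] p1, p0 ⊢ ((p1 ∧ (p1 ∨ p2)) ∨ p0)
  [∧I] p1, p0 ⊢ (p1 ∧ (p1 ∨ p2))
    [Ax] p1 ⊢ p1
    [Wk] p1, p0 ⊢ (p1 ∨ p2)
      [∨I₁] p1 ⊢ (p1 ∨ p2)
        [Ax] p1 ⊢ p1

Result: YES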